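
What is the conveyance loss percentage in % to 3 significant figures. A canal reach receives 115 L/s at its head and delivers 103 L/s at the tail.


Approach: apply the conveyance loss ratio, loss% = ((Q_head - Q_tail)/Q_head)*100.
loss = ((115 - 103)/115)*100 = 10.4 %
Therefore the conveyance loss percentage = 10.4 %.


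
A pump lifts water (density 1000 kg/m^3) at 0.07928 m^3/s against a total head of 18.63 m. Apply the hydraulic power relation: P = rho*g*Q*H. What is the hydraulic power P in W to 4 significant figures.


P = 1000 * 9.81 * 0.07928 * 18.63 = 14490 W
Therefore the hydraulic power P = 14490 W.


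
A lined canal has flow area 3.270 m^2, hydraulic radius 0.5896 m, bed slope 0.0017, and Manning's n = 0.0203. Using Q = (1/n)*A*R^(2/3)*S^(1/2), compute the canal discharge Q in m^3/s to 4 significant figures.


Q = (1/0.0203) * 3.270 * 0.5896^(2/3) * 0.0017^(1/2) = 4.670 m^3/s
Therefore the canal discharge Q = 4.670 m^3/s.


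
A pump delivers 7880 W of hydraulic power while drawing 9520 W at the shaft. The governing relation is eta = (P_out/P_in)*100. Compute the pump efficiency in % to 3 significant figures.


eta = (7880 / 9520) * 100 = 82.8 %
Therefore the pump efficiency = 82.8 %.


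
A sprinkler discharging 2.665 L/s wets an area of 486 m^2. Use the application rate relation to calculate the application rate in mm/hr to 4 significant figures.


Approach: apply the application rate relation, rate = (Q/A)*3600.
rate = (2.665 / 486) * 3600 = 19.74 mm/hr
Therefore the application rate = 19.74 mm/hr.


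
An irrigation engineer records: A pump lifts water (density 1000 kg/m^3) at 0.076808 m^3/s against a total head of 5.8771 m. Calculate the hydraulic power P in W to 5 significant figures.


Approach: apply the hydraulic power relation, P = rho*g*Q*H.
P = 1000 * 9.81 * 0.076808 * 5.8771 = 4428.3 W
Therefore the hydraulic power P = 4428.3 W.


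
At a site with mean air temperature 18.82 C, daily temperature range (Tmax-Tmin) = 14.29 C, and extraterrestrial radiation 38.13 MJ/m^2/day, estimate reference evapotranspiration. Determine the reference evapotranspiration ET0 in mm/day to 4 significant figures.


Approach: apply the Hargreaves-Samani method, ET0 = 0.0023*(Tmean+17.8)*sqrt(Tmax-Tmin)*0.408*Ra.
ET0 = 0.0023*(18.82+17.8)*sqrt(14.29)*0.408*38.13 = 4.953 mm/day
Therefore the reference evapotranspiration ET0 = 4.953 mm/day.


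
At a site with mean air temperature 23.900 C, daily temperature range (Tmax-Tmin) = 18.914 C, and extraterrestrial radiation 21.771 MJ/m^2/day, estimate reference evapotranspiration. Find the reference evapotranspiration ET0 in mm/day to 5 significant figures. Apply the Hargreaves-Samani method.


Approach: apply the Hargreaves-Samani method, ET0 = 0.0023*(Tmean+17.8)*sqrt(Tmax-Tmin)*0.408*Ra.
ET0 = 0.0023*(23.900+17.8)*sqrt(18.914)*0.408*21.771 = 3.7051 mm/day
Therefore the reference evapotranspiration ET0 = 3.7051 mm/day.


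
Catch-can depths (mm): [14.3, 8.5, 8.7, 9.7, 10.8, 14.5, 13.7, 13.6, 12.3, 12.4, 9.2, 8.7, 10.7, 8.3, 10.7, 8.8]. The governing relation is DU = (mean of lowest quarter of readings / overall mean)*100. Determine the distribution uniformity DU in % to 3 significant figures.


sorted lowest 4 of 16: [8.3, 8.5, 8.7, 8.7] -> mean = 8.5500 mm
overall mean = 10.931 mm
DU = (8.5500/10.931)*100 = 78.2 %
Therefore the distribution uniformity DU = 78.2 %.


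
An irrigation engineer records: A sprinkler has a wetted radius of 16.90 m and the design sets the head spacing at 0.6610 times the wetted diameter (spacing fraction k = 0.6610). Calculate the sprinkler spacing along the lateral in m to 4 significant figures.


Approach: apply the sprinkler spacing rule (spacing as a fraction of wetted diameter), S = k*(2*R).
S = 0.6610 * (2 * 16.90) = 22.34 m
Therefore the sprinkler spacing along the lateral = 22.34 m.


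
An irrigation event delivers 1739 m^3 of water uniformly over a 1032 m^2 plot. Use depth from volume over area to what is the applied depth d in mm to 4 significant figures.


Approach: apply depth from volume over area, d = (V/A)*1000.
d = (1739 / 1032) * 1000 = 1685 mm
Therefore the applied depth d = 1685 mm.


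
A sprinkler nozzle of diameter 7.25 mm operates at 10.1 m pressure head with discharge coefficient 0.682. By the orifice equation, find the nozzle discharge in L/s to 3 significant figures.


Approach: apply the orifice equation, Q = Cd*A*sqrt(2*g*h), A = pi*(d/2)^2.
A = pi*(7.25e-3/2)^2 = 4.1282e-05 m^2
Q = 0.682 * 4.1282e-05 * sqrt(2*9.81*10.1) * 1000 = 0.396 L/s
Therefore the nozzle discharge = 0.396 L/s.


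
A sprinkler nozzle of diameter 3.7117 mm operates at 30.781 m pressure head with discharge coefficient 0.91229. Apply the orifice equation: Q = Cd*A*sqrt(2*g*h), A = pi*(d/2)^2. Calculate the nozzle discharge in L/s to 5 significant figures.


A = pi*(3.7117e-3/2)^2 = 1.082021e-05 m^2
Q = 0.91229 * 1.082021e-05 * sqrt(2*9.81*30.781) * 1000 = 0.24258 L/s
Therefore the nozzle discharge = 0.24258 L/s.


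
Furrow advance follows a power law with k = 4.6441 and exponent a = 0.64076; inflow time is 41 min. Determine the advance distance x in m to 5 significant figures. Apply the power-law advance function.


Approach: apply the power-law advance function, x = k*t^a.
x = 4.6441 * 41^0.64076 = 50.154 m
Therefore the advance distance x = 50.154 m.


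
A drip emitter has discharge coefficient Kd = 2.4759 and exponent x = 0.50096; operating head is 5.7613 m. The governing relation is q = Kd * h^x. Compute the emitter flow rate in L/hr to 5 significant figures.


q = 2.4759 * 5.7613^0.50096 = 5.9528 L/hr
Therefore the emitter flow rate = 5.9528 L/hr.


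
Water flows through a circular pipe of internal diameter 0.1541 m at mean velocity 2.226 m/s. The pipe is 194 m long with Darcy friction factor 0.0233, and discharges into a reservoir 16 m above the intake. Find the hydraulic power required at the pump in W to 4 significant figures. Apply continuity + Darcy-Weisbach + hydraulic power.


Approach: apply continuity + Darcy-Weisbach + hydraulic power, Q = A*v; hf = f*(L/D)*(v^2/(2g)); H = static + hf; P = rho*g*Q*H.
Step 1 — flow rate (continuity, Q = A*v):
  A = pi*(0.1541/2)^2 = 0.0186507 m^2
  Q = 0.0186507 * 2.226 = 0.0415165 m^3/s
Step 2 — friction head loss (Darcy-Weisbach):
  hf = 0.0233 * (194/0.1541) * (2.226^2 / (2*9.81))
  hf = 7.40809 m
Step 3 — total head: H = 16 + 7.40809 = 23.4081 m
Step 4 — hydraulic power (P = rho*g*Q*H):
  P = 1000 * 9.81 * 0.0415165 * 23.4081 = 9534 W
Therefore the hydraulic power required at the pump = 9534 W.


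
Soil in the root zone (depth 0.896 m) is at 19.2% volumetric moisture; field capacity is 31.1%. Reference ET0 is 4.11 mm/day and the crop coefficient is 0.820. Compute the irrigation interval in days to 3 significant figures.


Approach: apply soil-water budget scheduling, SMD = (FC-theta)/100*depth*1000; ETc = ET0*Kc; interval = SMD/ETc.
Step 1 — soil moisture deficit:
  SMD = (31.1 - 19.2)/100 * 0.896 * 1000 = 106.62 mm
Step 2 — daily crop ET (ETc = ET0*Kc):
  ETc = 4.11 * 0.820 = 3.3702 mm/day
Step 3 — irrigation interval (SMD/ETc):
  interval = 106.62 / 3.3702 = 31.6 days
Therefore the irrigation interval = 31.6 days.


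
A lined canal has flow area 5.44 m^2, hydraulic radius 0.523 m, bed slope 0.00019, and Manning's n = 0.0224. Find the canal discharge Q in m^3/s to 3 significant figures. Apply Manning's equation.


Approach: apply Manning's equation, Q = (1/n)*A*R^(2/3)*S^(1/2).
Q = (1/0.0224) * 5.44 * 0.523^(2/3) * 0.00019^(1/2) = 2.17 m^3/s
Therefore the canal discharge Q = 2.17 m^3/s.


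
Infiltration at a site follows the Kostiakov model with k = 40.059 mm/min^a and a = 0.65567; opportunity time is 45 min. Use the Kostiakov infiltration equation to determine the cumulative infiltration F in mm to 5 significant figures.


Approach: apply the Kostiakov infiltration equation, F = k*t^a.
F = 40.059 * 45^0.65567 = 486.03 mm
Therefore the cumulative infiltration F = 486.03 mm.


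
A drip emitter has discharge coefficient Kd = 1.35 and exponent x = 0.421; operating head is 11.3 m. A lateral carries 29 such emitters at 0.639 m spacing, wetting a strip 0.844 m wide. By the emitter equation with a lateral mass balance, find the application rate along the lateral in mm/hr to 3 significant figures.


Approach: apply the emitter equation with a lateral mass balance, q = Kd*h^x; Q = n*q; rate = Q/(n*spacing*width).
Step 1 — single emitter flow (q = Kd*h^x):
  q = 1.35 * 11.3^0.421 = 3.7470 L/hr
Step 2 — total lateral flow: Q = 29 * 3.7470 = 108.66 L/hr
Step 3 — wetted area: A = 29 * 0.639 * 0.844 = 15.640 m^2
Step 4 — application rate: Q/A = 108.66/15.640 = 6.95 mm/hr
Therefore the application rate along the lateral = 6.95 mm/hr.


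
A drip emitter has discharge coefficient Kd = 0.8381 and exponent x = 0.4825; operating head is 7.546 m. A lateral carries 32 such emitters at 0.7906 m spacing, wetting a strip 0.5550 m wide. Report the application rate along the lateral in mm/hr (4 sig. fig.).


Approach: apply the emitter equation with a lateral mass balance, q = Kd*h^x; Q = n*q; rate = Q/(n*spacing*width).
Step 1 — single emitter flow (q = Kd*h^x):
  q = 0.8381 * 7.546^0.4825 = 2.22226 L/hr
Step 2 — total lateral flow: Q = 32 * 2.22226 = 71.1122 L/hr
Step 3 — wetted area: A = 32 * 0.7906 * 0.5550 = 14.0411 m^2
Step 4 — application rate: Q/A = 71.1122/14.0411 = 5.065 mm/hr
Therefore the application rate along the lateral = 5.065 mm/hr.


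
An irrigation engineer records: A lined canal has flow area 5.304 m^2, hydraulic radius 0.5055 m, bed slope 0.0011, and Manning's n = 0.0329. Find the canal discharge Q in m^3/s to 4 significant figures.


Approach: apply Manning's equation, Q = (1/n)*A*R^(2/3)*S^(1/2).
Q = (1/0.0329) * 5.304 * 0.5055^(2/3) * 0.0011^(1/2) = 3.393 m^3/s
Therefore the canal discharge Q = 3.393 m^3/s.


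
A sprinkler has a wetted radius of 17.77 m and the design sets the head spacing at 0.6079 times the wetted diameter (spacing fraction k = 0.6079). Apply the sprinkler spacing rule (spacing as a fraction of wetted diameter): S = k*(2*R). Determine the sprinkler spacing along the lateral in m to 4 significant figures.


S = 0.6079 * (2 * 17.77) = 21.60 m
Therefore the sprinkler spacing along the lateral = 21.60 m.


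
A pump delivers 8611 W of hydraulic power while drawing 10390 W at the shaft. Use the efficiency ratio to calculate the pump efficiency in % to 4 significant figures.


Approach: apply the efficiency ratio, eta = (P_out/P_in)*100.
eta = (8611 / 10390) * 100 = 82.88 %
Therefore the pump efficiency = 82.88 %.


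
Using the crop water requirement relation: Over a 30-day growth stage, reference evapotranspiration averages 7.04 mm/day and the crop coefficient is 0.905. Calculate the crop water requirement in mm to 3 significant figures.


Approach: apply the crop water requirement relation, CWR = ET0 * Kc * days.
CWR = 7.04 * 0.905 * 30 = 191 mm
Therefore the crop water requirement = 191 mm.


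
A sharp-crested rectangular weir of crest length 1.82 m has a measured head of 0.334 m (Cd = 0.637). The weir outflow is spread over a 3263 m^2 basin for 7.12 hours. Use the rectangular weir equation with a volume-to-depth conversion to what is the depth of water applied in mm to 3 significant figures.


Approach: apply the rectangular weir equation with a volume-to-depth conversion, Q = (2/3)*Cd*L*sqrt(2g)*H^1.5; d = Q*t/A * 1000.
Step 1 — weir discharge:
  Q = (2/3)*0.637*1.82*sqrt(2*9.81)*0.334^1.5 = 0.66083 m^3/s
Step 2 — volume: V = 0.66083 * 7.12*3600 = 16938 m^3
Step 3 — depth: d = V/A * 1000 = 16938/3263 * 1000 = 5190 mm
Therefore the depth of water applied = 5190 mm.


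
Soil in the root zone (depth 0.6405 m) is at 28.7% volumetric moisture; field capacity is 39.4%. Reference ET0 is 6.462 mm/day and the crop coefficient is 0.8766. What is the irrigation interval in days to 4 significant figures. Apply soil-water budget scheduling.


Approach: apply soil-water budget scheduling, SMD = (FC-theta)/100*depth*1000; ETc = ET0*Kc; interval = SMD/ETc.
Step 1 — soil moisture deficit:
  SMD = (39.4 - 28.7)/100 * 0.6405 * 1000 = 68.5335 mm
Step 2 — daily crop ET (ETc = ET0*Kc):
  ETc = 6.462 * 0.8766 = 5.66459 mm/day
Step 3 — irrigation interval (SMD/ETc):
  interval = 68.5335 / 5.66459 = 12.10 days
Therefore the irrigation interval = 12.10 days.


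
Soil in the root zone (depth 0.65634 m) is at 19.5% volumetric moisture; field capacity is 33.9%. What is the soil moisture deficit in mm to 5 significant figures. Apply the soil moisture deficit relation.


Approach: apply the soil moisture deficit relation, SMD = (FC - theta)/100 * depth * 1000.
SMD = (33.9 - 19.5)/100 * 0.65634 * 1000 = 94.513 mm
Therefore the soil moisture deficit = 94.513 mm.


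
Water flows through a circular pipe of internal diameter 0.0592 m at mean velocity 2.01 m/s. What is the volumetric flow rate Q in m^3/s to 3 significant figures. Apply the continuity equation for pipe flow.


Approach: apply the continuity equation for pipe flow, Q = A * v with A = pi*(D/2)^2.
A = pi*(0.0592/2)^2 = 0.0027525 m^2
Q = 0.0027525 * 2.01 = 0.00553 m^3/s
Therefore the volumetric flow rate Q = 0.00553 m^3/s.


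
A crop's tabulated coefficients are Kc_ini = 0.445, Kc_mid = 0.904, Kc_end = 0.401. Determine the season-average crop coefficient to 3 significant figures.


Approach: apply a simple seasonal average, Kc_avg = (Kc_ini + Kc_mid + Kc_end)/3.
Kc_avg = (0.445 + 0.904 + 0.401)/3 = 0.583
Therefore the season-average crop coefficient = 0.583.


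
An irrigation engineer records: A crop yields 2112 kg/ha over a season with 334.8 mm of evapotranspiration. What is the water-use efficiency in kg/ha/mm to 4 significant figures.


Approach: apply the water-use efficiency ratio, WUE = yield/ET.
WUE = 2112 / 334.8 = 6.308 kg/ha/mm
Therefore the water-use efficiency = 6.308 kg/ha/mm.


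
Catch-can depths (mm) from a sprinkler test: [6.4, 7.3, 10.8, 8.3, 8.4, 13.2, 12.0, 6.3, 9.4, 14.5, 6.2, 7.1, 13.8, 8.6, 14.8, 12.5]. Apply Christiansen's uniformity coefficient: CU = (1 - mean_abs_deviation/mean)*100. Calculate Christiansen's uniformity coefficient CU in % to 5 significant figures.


mean = 9.975000 mm
mean |d_i - mean| = 2.721875 mm
CU = (1 - 2.721875/9.975000)*100 = 72.713 %
Therefore Christiansen's uniformity coefficient CU = 72.713 %.


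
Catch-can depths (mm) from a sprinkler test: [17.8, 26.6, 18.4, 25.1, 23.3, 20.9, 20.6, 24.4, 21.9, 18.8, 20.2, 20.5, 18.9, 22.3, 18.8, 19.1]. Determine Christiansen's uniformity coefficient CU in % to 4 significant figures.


Approach: apply Christiansen's uniformity coefficient, CU = (1 - mean_abs_deviation/mean)*100.
mean = 21.1000 mm
mean |d_i - mean| = 2.12500 mm
CU = (1 - 2.12500/21.1000)*100 = 89.93 %
Therefore Christiansen's uniformity coefficient CU = 89.93 %.


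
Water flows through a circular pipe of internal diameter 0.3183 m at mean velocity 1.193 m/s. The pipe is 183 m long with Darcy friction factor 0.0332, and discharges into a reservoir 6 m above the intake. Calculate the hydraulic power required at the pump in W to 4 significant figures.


Approach: apply continuity + Darcy-Weisbach + hydraulic power, Q = A*v; hf = f*(L/D)*(v^2/(2g)); H = static + hf; P = rho*g*Q*H.
Step 1 — flow rate (continuity, Q = A*v):
  A = pi*(0.3183/2)^2 = 0.0795725 m^2
  Q = 0.0795725 * 1.193 = 0.0949300 m^3/s
Step 2 — friction head loss (Darcy-Weisbach):
  hf = 0.0332 * (183/0.3183) * (1.193^2 / (2*9.81))
  hf = 1.38463 m
Step 3 — total head: H = 6 + 1.38463 = 7.38463 m
Step 4 — hydraulic power (P = rho*g*Q*H):
  P = 1000 * 9.81 * 0.0949300 * 7.38463 = 6877 W
Therefore the hydraulic power required at the pump = 6877 W.


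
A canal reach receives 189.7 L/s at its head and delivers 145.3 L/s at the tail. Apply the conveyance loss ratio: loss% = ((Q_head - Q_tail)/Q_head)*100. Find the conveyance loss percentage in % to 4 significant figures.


loss = ((189.7 - 145.3)/189.7)*100 = 23.41 %
Therefore the conveyance loss percentage = 23.41 %.


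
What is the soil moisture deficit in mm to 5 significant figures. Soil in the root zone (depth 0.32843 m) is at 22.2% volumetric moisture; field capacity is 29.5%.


Approach: apply the soil moisture deficit relation, SMD = (FC - theta)/100 * depth * 1000.
SMD = (29.5 - 22.2)/100 * 0.32843 * 1000 = 23.975 mm
Therefore the soil moisture deficit = 23.975 mm.


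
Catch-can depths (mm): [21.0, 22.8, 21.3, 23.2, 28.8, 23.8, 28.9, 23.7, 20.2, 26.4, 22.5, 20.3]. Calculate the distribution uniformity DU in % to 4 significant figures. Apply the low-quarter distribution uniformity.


Approach: apply the low-quarter distribution uniformity, DU = (mean of lowest quarter of readings / overall mean)*100.
sorted lowest 3 of 12: [20.2, 20.3, 21.0] -> mean = 20.5000 mm
overall mean = 23.5750 mm
DU = (20.5000/23.5750)*100 = 86.96 %
Therefore the distribution uniformity DU = 86.96 %.


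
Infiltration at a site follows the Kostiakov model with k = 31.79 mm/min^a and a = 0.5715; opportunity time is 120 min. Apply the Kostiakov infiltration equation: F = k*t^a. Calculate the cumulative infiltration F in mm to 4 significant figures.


F = 31.79 * 120^0.5715 = 490.4 mm
Therefore the cumulative infiltration F = 490.4 mm.


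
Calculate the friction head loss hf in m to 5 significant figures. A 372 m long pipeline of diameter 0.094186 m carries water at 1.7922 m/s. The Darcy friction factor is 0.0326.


Approach: apply the Darcy-Weisbach equation, hf = f*(L/D)*(v^2/(2g)).
hf = 0.0326 * (372/0.094186) * (1.7922^2 / (2*9.81))
hf = 21.079 m
Therefore the friction head loss hf = 21.079 m.


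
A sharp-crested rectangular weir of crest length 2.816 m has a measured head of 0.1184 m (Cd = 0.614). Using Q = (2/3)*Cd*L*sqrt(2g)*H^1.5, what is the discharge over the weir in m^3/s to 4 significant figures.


Q = (2/3)*0.614*2.816*sqrt(2*9.81)*0.1184^1.5 = 0.2080 m^3/s
Therefore the discharge over the weir = 0.2080 m^3/s.


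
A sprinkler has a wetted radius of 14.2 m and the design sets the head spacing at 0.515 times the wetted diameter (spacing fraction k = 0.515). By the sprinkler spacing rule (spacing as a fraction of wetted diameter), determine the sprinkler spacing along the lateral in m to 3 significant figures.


Approach: apply the sprinkler spacing rule (spacing as a fraction of wetted diameter), S = k*(2*R).
S = 0.515 * (2 * 14.2) = 14.6 m
Therefore the sprinkler spacing along the lateral = 14.6 m.


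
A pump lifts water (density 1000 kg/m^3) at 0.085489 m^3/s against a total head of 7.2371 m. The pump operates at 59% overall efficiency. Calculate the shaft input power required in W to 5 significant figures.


Approach: apply hydraulic power then efficiency conversion, P = rho*g*Q*H; P_in = P/eta.
Step 1 — hydraulic power (P = rho*g*Q*H):
  P = 1000 * 9.81 * 0.085489 * 7.2371 = 6069.373 W
Step 2 — input power: P_in = P/eta = 6069.373 / 0.59 = 10287 W
Therefore the shaft input power required = 10287 W.


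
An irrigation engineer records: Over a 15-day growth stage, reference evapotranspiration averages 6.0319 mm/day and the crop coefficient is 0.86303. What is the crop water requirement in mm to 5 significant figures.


Approach: apply the crop water requirement relation, CWR = ET0 * Kc * days.
CWR = 6.0319 * 0.86303 * 15 = 78.086 mm
Therefore the crop water requirement = 78.086 mm.


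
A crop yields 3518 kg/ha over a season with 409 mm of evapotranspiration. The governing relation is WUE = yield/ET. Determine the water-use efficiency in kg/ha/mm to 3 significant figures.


WUE = 3518 / 409 = 8.60 kg/ha/mm
Therefore the water-use efficiency = 8.60 kg/ha/mm.


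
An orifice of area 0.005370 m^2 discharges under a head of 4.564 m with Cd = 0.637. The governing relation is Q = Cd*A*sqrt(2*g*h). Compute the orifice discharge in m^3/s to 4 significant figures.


Q = 0.637 * 0.005370 * sqrt(2*9.81*4.564) = 0.03237 m^3/s
Therefore the orifice discharge = 0.03237 m^3/s.


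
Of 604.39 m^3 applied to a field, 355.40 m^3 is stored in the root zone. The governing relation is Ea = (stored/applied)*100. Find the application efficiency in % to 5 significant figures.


Ea = (355.40/604.39)*100 = 58.803 %
Therefore the application efficiency = 58.803 %.


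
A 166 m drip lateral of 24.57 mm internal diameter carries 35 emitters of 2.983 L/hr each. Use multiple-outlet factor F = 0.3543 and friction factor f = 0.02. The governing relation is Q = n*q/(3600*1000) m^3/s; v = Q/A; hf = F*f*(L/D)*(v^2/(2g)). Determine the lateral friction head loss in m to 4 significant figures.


Q = 35*2.983/(3600*1000) = 2.90014e-05 m^3/s
A = pi*(24.57e-3/2)^2 = 4.74133e-04 m^2, so v = Q/A = 0.0611672 m/s
hf = 0.3543*0.02*(166/0.02457)*(0.0611672^2/(2*9.81)) = 0.009129 m
Therefore the lateral friction head loss = 0.009129 m.


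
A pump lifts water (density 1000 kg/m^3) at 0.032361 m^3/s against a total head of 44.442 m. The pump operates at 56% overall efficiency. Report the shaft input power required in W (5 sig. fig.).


Approach: apply hydraulic power then efficiency conversion, P = rho*g*Q*H; P_in = P/eta.
Step 1 — hydraulic power (P = rho*g*Q*H):
  P = 1000 * 9.81 * 0.032361 * 44.442 = 14108.62 W
Step 2 — input power: P_in = P/eta = 14108.62 / 0.56 = 25194 W
Therefore the shaft input power required = 25194 W.


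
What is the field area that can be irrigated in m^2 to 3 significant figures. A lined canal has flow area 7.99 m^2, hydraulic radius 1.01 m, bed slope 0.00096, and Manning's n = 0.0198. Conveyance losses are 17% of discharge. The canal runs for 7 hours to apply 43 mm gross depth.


Approach: apply Manning's equation with a conveyance and depth budget, Q = (1/n)*A*R^(2/3)*S^(1/2); Q_field = Q*(1-loss); Area = Q_field*t/(d/1000).
Step 1 — canal discharge (Manning's equation):
  Q = (1/0.0198) * 7.99 * 1.01^(2/3) * 0.00096^(1/2) = 12.586 m^3/s
Step 2 — delivered flow: Q_field = 12.586*(1 - 17/100) = 10.447 m^3/s
Step 3 — volume delivered: V = 10.447 * 7*3600 = 263260 m^3
Step 4 — area served: A = V / (depth/1000) = 263260 / 0.043 = 6120000 m^2
Therefore the field area that can be irrigated = 6120000 m^2.


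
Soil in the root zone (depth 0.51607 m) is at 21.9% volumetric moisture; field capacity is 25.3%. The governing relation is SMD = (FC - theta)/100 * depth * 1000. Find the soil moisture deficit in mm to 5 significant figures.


SMD = (25.3 - 21.9)/100 * 0.51607 * 1000 = 17.546 mm
Therefore the soil moisture deficit = 17.546 mm.


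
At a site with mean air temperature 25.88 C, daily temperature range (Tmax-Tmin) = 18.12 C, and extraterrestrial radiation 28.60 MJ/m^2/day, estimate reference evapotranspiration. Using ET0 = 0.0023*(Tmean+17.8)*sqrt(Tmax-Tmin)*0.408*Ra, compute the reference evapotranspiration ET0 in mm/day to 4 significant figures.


ET0 = 0.0023*(25.88+17.8)*sqrt(18.12)*0.408*28.60 = 4.990 mm/day
Therefore the reference evapotranspiration ET0 = 4.990 mm/day.


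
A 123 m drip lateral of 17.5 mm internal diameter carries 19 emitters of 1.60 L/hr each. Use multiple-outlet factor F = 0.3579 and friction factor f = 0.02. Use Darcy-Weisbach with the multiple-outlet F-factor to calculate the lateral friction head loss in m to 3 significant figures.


Approach: apply Darcy-Weisbach with the multiple-outlet F-factor, Q = n*q/(3600*1000) m^3/s; v = Q/A; hf = F*f*(L/D)*(v^2/(2g)).
Q = 19*1.60/(3600*1000) = 8.4444e-06 m^3/s
A = pi*(17.5e-3/2)^2 = 2.4053e-04 m^2, so v = Q/A = 0.035108 m/s
hf = 0.3579*0.02*(123/0.0175)*(0.035108^2/(2*9.81)) = 0.00316 m
Therefore the lateral friction head loss = 0.00316 m.


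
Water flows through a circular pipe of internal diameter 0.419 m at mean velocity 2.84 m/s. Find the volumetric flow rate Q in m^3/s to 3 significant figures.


Approach: apply the continuity equation for pipe flow, Q = A * v with A = pi*(D/2)^2.
A = pi*(0.419/2)^2 = 0.13789 m^2
Q = 0.13789 * 2.84 = 0.392 m^3/s
Therefore the volumetric flow rate Q = 0.392 m^3/s.


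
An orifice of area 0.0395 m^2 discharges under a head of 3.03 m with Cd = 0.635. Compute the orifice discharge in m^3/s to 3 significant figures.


Approach: apply the orifice equation, Q = Cd*A*sqrt(2*g*h).
Q = 0.635 * 0.0395 * sqrt(2*9.81*3.03) = 0.193 m^3/s
Therefore the orifice discharge = 0.193 m^3/s.


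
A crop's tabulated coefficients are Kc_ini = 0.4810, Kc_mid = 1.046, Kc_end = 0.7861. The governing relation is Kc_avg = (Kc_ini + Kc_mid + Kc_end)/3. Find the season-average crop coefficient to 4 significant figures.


Kc_avg = (0.4810 + 1.046 + 0.7861)/3 = 0.7710
Therefore the season-average crop coefficient = 0.7710.


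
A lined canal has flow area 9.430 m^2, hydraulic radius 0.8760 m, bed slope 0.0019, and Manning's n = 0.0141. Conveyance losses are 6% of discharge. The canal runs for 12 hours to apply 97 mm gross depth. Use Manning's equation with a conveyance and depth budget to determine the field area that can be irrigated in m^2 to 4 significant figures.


Approach: apply Manning's equation with a conveyance and depth budget, Q = (1/n)*A*R^(2/3)*S^(1/2); Q_field = Q*(1-loss); Area = Q_field*t/(d/1000).
Step 1 — canal discharge (Manning's equation):
  Q = (1/0.0141) * 9.430 * 0.8760^(2/3) * 0.0019^(1/2) = 26.6894 m^3/s
Step 2 — delivered flow: Q_field = 26.6894*(1 - 6/100) = 25.0880 m^3/s
Step 3 — volume delivered: V = 25.0880 * 12*3600 = 1083800 m^3
Step 4 — area served: A = V / (depth/1000) = 1083800 / 0.097 = 11170000 m^2
Therefore the field area that can be irrigated = 11170000 m^2.


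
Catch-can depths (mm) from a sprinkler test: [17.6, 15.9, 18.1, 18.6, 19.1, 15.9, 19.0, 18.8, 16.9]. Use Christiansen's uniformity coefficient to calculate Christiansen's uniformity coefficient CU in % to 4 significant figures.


Approach: apply Christiansen's uniformity coefficient, CU = (1 - mean_abs_deviation/mean)*100.
mean = 17.7667 mm
mean |d_i - mean| = 1.05926 mm
CU = (1 - 1.05926/17.7667)*100 = 94.04 %
Therefore Christiansen's uniformity coefficient CU = 94.04 %.


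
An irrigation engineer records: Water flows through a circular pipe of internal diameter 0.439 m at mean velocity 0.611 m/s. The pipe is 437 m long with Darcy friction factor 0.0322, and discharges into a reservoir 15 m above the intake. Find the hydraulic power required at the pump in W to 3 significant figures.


Approach: apply continuity + Darcy-Weisbach + hydraulic power, Q = A*v; hf = f*(L/D)*(v^2/(2g)); H = static + hf; P = rho*g*Q*H.
Step 1 — flow rate (continuity, Q = A*v):
  A = pi*(0.439/2)^2 = 0.15136 m^2
  Q = 0.15136 * 0.611 = 0.092483 m^3/s
Step 2 — friction head loss (Darcy-Weisbach):
  hf = 0.0322 * (437/0.439) * (0.611^2 / (2*9.81))
  hf = 0.60990 m
Step 3 — total head: H = 15 + 0.60990 = 15.610 m
Step 4 — hydraulic power (P = rho*g*Q*H):
  P = 1000 * 9.81 * 0.092483 * 15.610 = 14200 W
Therefore the hydraulic power required at the pump = 14200 W.


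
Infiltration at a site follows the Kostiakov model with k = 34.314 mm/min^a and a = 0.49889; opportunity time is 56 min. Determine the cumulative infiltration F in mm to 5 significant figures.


Approach: apply the Kostiakov infiltration equation, F = k*t^a.
F = 34.314 * 56^0.49889 = 255.64 mm
Therefore the cumulative infiltration F = 255.64 mm.


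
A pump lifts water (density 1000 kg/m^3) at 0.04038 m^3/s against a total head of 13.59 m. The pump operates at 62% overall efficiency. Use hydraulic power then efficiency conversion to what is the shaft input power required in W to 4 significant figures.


Approach: apply hydraulic power then efficiency conversion, P = rho*g*Q*H; P_in = P/eta.
Step 1 — hydraulic power (P = rho*g*Q*H):
  P = 1000 * 9.81 * 0.04038 * 13.59 = 5383.38 W
Step 2 — input power: P_in = P/eta = 5383.38 / 0.62 = 8683 W
Therefore the shaft input power required = 8683 W.


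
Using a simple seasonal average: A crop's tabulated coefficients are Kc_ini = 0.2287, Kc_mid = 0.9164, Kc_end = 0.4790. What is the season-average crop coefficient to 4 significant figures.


Approach: apply a simple seasonal average, Kc_avg = (Kc_ini + Kc_mid + Kc_end)/3.
Kc_avg = (0.2287 + 0.9164 + 0.4790)/3 = 0.5414
Therefore the season-average crop coefficient = 0.5414.


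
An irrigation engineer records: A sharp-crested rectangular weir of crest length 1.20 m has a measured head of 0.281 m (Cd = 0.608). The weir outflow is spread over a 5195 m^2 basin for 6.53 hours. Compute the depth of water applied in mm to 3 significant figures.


Approach: apply the rectangular weir equation with a volume-to-depth conversion, Q = (2/3)*Cd*L*sqrt(2g)*H^1.5; d = Q*t/A * 1000.
Step 1 — weir discharge:
  Q = (2/3)*0.608*1.20*sqrt(2*9.81)*0.281^1.5 = 0.32092 m^3/s
Step 2 — volume: V = 0.32092 * 6.53*3600 = 7544.3 m^3
Step 3 — depth: d = V/A * 1000 = 7544.3/5195 * 1000 = 1450 mm
Therefore the depth of water applied = 1450 mm.


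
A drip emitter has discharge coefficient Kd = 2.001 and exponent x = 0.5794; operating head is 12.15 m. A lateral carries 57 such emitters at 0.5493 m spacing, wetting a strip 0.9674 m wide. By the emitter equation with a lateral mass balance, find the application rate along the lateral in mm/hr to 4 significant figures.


Approach: apply the emitter equation with a lateral mass balance, q = Kd*h^x; Q = n*q; rate = Q/(n*spacing*width).
Step 1 — single emitter flow (q = Kd*h^x):
  q = 2.001 * 12.15^0.5794 = 8.50454 L/hr
Step 2 — total lateral flow: Q = 57 * 8.50454 = 484.759 L/hr
Step 3 — wetted area: A = 57 * 0.5493 * 0.9674 = 30.2894 m^2
Step 4 — application rate: Q/A = 484.759/30.2894 = 16.00 mm/hr
Therefore the application rate along the lateral = 16.00 mm/hr.


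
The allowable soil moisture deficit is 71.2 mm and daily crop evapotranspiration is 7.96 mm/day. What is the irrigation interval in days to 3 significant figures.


Approach: apply the irrigation interval relation, interval = SMD / ETc.
interval = 71.2 / 7.96 = 8.94 days
Therefore the irrigation interval = 8.94 days.


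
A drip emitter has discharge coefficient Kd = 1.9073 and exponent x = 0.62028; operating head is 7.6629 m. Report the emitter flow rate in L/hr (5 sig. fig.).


Approach: apply the emitter characteristic equation, q = Kd * h^x.
q = 1.9073 * 7.6629^0.62028 = 6.7451 L/hr
Therefore the emitter flow rate = 6.7451 L/hr.


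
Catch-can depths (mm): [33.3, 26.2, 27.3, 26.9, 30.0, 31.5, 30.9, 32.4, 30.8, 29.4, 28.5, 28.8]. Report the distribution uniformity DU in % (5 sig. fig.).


Approach: apply the low-quarter distribution uniformity, DU = (mean of lowest quarter of readings / overall mean)*100.
sorted lowest 3 of 12: [26.2, 26.9, 27.3] -> mean = 26.80000 mm
overall mean = 29.66667 mm
DU = (26.80000/29.66667)*100 = 90.337 %
Therefore the distribution uniformity DU = 90.337 %.


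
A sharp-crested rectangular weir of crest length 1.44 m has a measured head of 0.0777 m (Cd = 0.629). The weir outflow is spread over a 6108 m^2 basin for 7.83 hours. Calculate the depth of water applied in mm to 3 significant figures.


Approach: apply the rectangular weir equation with a volume-to-depth conversion, Q = (2/3)*Cd*L*sqrt(2g)*H^1.5; d = Q*t/A * 1000.
Step 1 — weir discharge:
  Q = (2/3)*0.629*1.44*sqrt(2*9.81)*0.0777^1.5 = 0.057930 m^3/s
Step 2 — volume: V = 0.057930 * 7.83*3600 = 1632.9 m^3
Step 3 — depth: d = V/A * 1000 = 1632.9/6108 * 1000 = 267 mm
Therefore the depth of water applied = 267 mm.


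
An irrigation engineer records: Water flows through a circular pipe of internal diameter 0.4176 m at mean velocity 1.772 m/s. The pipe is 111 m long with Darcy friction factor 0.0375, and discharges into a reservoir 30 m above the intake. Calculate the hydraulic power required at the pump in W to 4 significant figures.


Approach: apply continuity + Darcy-Weisbach + hydraulic power, Q = A*v; hf = f*(L/D)*(v^2/(2g)); H = static + hf; P = rho*g*Q*H.
Step 1 — flow rate (continuity, Q = A*v):
  A = pi*(0.4176/2)^2 = 0.136965 m^2
  Q = 0.136965 * 1.772 = 0.242703 m^3/s
Step 2 — friction head loss (Darcy-Weisbach):
  hf = 0.0375 * (111/0.4176) * (1.772^2 / (2*9.81))
  hf = 1.59523 m
Step 3 — total head: H = 30 + 1.59523 = 31.5952 m
Step 4 — hydraulic power (P = rho*g*Q*H):
  P = 1000 * 9.81 * 0.242703 * 31.5952 = 75230 W
Therefore the hydraulic power required at the pump = 75230 W.


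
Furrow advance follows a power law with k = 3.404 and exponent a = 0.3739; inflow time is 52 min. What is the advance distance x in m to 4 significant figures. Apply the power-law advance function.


Approach: apply the power-law advance function, x = k*t^a.
x = 3.404 * 52^0.3739 = 14.91 m
Therefore the advance distance x = 14.91 m.


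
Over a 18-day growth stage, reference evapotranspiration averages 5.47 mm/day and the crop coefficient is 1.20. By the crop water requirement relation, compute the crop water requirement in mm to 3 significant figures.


Approach: apply the crop water requirement relation, CWR = ET0 * Kc * days.
CWR = 5.47 * 1.20 * 18 = 118 mm
Therefore the crop water requirement = 118 mm.


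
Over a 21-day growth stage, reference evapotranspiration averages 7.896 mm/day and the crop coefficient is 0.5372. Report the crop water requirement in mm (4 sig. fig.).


Approach: apply the crop water requirement relation, CWR = ET0 * Kc * days.
CWR = 7.896 * 0.5372 * 21 = 89.08 mm
Therefore the crop water requirement = 89.08 mm.


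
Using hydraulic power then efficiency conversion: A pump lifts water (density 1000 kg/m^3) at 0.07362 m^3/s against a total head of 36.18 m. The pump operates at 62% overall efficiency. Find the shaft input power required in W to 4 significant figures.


Approach: apply hydraulic power then efficiency conversion, P = rho*g*Q*H; P_in = P/eta.
Step 1 — hydraulic power (P = rho*g*Q*H):
  P = 1000 * 9.81 * 0.07362 * 36.18 = 26129.6 W
Step 2 — input power: P_in = P/eta = 26129.6 / 0.62 = 42140 W
Therefore the shaft input power required = 42140 W.


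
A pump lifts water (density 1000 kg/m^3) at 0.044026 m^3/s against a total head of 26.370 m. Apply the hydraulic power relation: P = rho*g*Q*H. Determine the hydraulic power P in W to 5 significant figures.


P = 1000 * 9.81 * 0.044026 * 26.370 = 11389 W
Therefore the hydraulic power P = 11389 W.


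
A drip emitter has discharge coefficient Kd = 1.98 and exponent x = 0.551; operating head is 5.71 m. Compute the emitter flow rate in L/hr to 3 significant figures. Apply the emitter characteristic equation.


Approach: apply the emitter characteristic equation, q = Kd * h^x.
q = 1.98 * 5.71^0.551 = 5.17 L/hr
Therefore the emitter flow rate = 5.17 L/hr.


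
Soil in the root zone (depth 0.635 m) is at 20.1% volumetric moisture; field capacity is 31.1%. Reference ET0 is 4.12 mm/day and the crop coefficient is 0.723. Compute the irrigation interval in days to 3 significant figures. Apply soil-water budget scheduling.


Approach: apply soil-water budget scheduling, SMD = (FC-theta)/100*depth*1000; ETc = ET0*Kc; interval = SMD/ETc.
Step 1 — soil moisture deficit:
  SMD = (31.1 - 20.1)/100 * 0.635 * 1000 = 69.850 mm
Step 2 — daily crop ET (ETc = ET0*Kc):
  ETc = 4.12 * 0.723 = 2.9788 mm/day
Step 3 — irrigation interval (SMD/ETc):
  interval = 69.850 / 2.9788 = 23.4 days
Therefore the irrigation interval = 23.4 days.


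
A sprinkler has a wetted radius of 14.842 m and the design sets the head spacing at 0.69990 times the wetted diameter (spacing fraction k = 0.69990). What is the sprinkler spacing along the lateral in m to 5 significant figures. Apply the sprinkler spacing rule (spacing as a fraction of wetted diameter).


Approach: apply the sprinkler spacing rule (spacing as a fraction of wetted diameter), S = k*(2*R).
S = 0.69990 * (2 * 14.842) = 20.776 m
Therefore the sprinkler spacing along the lateral = 20.776 m.


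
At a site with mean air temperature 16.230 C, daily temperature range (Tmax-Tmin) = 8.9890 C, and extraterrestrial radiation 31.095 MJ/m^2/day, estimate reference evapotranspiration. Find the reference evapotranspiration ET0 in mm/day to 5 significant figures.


Approach: apply the Hargreaves-Samani method, ET0 = 0.0023*(Tmean+17.8)*sqrt(Tmax-Tmin)*0.408*Ra.
ET0 = 0.0023*(16.230+17.8)*sqrt(8.9890)*0.408*31.095 = 2.9771 mm/day
Therefore the reference evapotranspiration ET0 = 2.9771 mm/day.


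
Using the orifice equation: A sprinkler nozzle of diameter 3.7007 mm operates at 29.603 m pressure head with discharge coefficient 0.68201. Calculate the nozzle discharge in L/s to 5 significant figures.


Approach: apply the orifice equation, Q = Cd*A*sqrt(2*g*h), A = pi*(d/2)^2.
A = pi*(3.7007e-3/2)^2 = 1.075617e-05 m^2
Q = 0.68201 * 1.075617e-05 * sqrt(2*9.81*29.603) * 1000 = 0.17679 L/s
Therefore the nozzle discharge = 0.17679 L/s.


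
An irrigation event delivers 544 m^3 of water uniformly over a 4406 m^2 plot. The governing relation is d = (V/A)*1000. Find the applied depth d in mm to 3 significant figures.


d = (544 / 4406) * 1000 = 123 mm
Therefore the applied depth d = 123 mm.


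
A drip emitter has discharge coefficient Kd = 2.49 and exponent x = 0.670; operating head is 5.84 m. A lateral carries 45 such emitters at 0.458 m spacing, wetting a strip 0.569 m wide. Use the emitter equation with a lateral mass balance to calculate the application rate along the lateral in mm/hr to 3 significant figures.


Approach: apply the emitter equation with a lateral mass balance, q = Kd*h^x; Q = n*q; rate = Q/(n*spacing*width).
Step 1 — single emitter flow (q = Kd*h^x):
  q = 2.49 * 5.84^0.670 = 8.1226 L/hr
Step 2 — total lateral flow: Q = 45 * 8.1226 = 365.52 L/hr
Step 3 — wetted area: A = 45 * 0.458 * 0.569 = 11.727 m^2
Step 4 — application rate: Q/A = 365.52/11.727 = 31.2 mm/hr
Therefore the application rate along the lateral = 31.2 mm/hr.


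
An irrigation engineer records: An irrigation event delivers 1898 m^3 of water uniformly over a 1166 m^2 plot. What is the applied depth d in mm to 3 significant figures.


Approach: apply depth from volume over area, d = (V/A)*1000.
d = (1898 / 1166) * 1000 = 1630 mm
Therefore the applied depth d = 1630 mm.


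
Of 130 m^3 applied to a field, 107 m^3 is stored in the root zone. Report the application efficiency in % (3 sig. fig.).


Approach: apply the application efficiency ratio, Ea = (stored/applied)*100.
Ea = (107/130)*100 = 82.3 %
Therefore the application efficiency = 82.3 %.


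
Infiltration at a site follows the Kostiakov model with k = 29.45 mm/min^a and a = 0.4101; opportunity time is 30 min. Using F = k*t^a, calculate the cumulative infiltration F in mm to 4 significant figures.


F = 29.45 * 30^0.4101 = 118.8 mm
Therefore the cumulative infiltration F = 118.8 mm.


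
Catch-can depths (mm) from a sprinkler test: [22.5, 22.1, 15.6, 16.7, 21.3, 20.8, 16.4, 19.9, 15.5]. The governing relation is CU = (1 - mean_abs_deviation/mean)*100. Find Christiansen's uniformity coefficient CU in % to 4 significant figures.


mean = 18.9778 mm
mean |d_i - mean| = 2.60247 mm
CU = (1 - 2.60247/18.9778)*100 = 86.29 %
Therefore Christiansen's uniformity coefficient CU = 86.29 %.


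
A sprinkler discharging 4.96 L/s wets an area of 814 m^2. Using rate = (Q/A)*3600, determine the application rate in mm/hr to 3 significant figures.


rate = (4.96 / 814) * 3600 = 21.9 mm/hr
Therefore the application rate = 21.9 mm/hr.


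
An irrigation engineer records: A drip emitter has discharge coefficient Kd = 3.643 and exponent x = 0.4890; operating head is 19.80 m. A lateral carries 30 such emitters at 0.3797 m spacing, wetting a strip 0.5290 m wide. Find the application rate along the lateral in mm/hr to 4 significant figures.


Approach: apply the emitter equation with a lateral mass balance, q = Kd*h^x; Q = n*q; rate = Q/(n*spacing*width).
Step 1 — single emitter flow (q = Kd*h^x):
  q = 3.643 * 19.80^0.4890 = 15.6866 L/hr
Step 2 — total lateral flow: Q = 30 * 15.6866 = 470.598 L/hr
Step 3 — wetted area: A = 30 * 0.3797 * 0.5290 = 6.02584 m^2
Step 4 — application rate: Q/A = 470.598/6.02584 = 78.10 mm/hr
Therefore the application rate along the lateral = 78.10 mm/hr.
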